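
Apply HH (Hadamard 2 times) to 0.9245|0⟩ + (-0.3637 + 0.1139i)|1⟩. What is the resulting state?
0.9245|0⟩ + (-0.3637 + 0.1139i)|1⟩

H² = I, so an even number of Hadamards cancels: H^2 = I and the state is unchanged.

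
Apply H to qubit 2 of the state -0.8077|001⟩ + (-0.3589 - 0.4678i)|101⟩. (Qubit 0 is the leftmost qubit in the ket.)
-0.5711|000⟩ + 0.5711|001⟩ + (-0.2538 - 0.3308i)|100⟩ + (0.2538 + 0.3308i)|101⟩

H on qubit 2 mixes each pair of kets that differ only in qubit 2: amplitudes (a, b) of (|…0…⟩, |…1…⟩) become ((a + b)/√2, (a − b)/√2). Kets absent from the input have amplitude 0.
(|000⟩, |001⟩): (a, b) = (0, -0.8077) → (-0.5711, 0.5711)
(|100⟩, |101⟩): (a, b) = (0, (-0.3589 - 0.4678i)) → ((-0.2538 - 0.3308i), (0.2538 + 0.3308i))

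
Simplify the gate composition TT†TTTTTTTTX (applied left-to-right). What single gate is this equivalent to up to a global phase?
X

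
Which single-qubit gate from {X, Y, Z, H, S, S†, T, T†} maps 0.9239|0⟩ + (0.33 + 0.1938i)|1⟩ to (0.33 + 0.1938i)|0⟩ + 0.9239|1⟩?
X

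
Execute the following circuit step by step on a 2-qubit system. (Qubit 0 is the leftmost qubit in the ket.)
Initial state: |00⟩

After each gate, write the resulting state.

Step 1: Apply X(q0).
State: |10⟩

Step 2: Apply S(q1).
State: |10⟩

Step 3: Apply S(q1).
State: |10⟩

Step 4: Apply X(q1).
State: |11⟩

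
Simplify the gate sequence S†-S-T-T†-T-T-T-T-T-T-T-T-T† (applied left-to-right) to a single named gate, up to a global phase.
T†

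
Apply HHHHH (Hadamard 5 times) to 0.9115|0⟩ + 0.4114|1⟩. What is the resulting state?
0.9354|0⟩ + 0.3536|1⟩

H² = I, so H^5 = H: a single Hadamard. With (a, b) = (0.9115, 0.4114), H gives ((a + b)/√2, (a − b)/√2) = (0.9354, 0.3536).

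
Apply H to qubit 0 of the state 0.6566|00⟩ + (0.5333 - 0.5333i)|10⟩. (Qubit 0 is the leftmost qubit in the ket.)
(0.8414 - 0.3771i)|00⟩ + (0.08719 + 0.3771i)|10⟩

H on qubit 0 mixes each pair of kets that differ only in qubit 0: amplitudes (a, b) of (|…0…⟩, |…1…⟩) become ((a + b)/√2, (a − b)/√2). Kets absent from the input have amplitude 0.
(|00⟩, |10⟩): (a, b) = (0.6566, (0.5333 - 0.5333i)) → ((0.8414 - 0.3771i), (0.08719 + 0.3771i))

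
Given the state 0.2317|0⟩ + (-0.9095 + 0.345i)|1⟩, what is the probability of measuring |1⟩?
0.9462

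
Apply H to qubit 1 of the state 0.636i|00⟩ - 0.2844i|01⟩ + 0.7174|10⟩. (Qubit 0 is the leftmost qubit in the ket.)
0.2486i|00⟩ + 0.6508i|01⟩ + 0.5073|10⟩ + 0.5073|11⟩

H on qubit 1 mixes each pair of kets that differ only in qubit 1: amplitudes (a, b) of (|…0…⟩, |…1…⟩) become ((a + b)/√2, (a − b)/√2). Kets absent from the input have amplitude 0.
(|00⟩, |01⟩): (a, b) = (0.636i, -0.2844i) → (0.2486i, 0.6508i)
(|10⟩, |11⟩): (a, b) = (0.7174, 0) → (0.5073, 0.5073)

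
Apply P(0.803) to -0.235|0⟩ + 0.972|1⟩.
-0.235|0⟩ + (0.6751 + 0.6993i)|1⟩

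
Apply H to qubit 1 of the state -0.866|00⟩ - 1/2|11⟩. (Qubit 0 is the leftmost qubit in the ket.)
-0.6124|00⟩ - 0.6124|01⟩ - 1/√8|10⟩ + 1/√8|11⟩

H on qubit 1 mixes each pair of kets that differ only in qubit 1: amplitudes (a, b) of (|…0…⟩, |…1…⟩) become ((a + b)/√2, (a − b)/√2). Kets absent from the input have amplitude 0.
(|00⟩, |01⟩): (a, b) = (-0.866, 0) → (-0.6124, -0.6124)
(|10⟩, |11⟩): (a, b) = (0, -1/2) → (-1/√8, 1/√8)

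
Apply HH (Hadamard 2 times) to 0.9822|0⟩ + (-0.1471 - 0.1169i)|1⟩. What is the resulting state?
0.9822|0⟩ + (-0.1471 - 0.1169i)|1⟩

H² = I, so an even number of Hadamards cancels: H^2 = I and the state is unchanged.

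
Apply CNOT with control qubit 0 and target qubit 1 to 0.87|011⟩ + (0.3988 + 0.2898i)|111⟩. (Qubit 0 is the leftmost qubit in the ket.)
0.87|011⟩ + (0.3988 + 0.2898i)|101⟩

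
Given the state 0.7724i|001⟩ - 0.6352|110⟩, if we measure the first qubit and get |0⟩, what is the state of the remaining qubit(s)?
i|01⟩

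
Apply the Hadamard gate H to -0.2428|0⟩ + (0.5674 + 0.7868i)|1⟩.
(0.2295 + 0.5564i)|0⟩ + (-0.5729 - 0.5564i)|1⟩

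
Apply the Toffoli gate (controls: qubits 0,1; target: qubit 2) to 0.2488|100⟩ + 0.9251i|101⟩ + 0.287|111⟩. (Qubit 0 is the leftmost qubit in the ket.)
0.2488|100⟩ + 0.9251i|101⟩ + 0.287|110⟩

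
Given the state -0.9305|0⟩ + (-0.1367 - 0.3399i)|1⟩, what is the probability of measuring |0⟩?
0.8658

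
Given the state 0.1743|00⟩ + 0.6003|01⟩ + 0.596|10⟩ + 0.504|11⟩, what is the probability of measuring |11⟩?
0.254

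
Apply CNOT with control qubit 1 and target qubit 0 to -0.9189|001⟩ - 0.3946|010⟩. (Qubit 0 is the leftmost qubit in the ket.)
-0.9189|001⟩ - 0.3946|110⟩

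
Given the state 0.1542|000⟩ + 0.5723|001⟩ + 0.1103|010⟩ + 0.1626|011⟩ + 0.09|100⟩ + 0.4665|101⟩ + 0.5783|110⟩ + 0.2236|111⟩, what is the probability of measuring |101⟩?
0.2176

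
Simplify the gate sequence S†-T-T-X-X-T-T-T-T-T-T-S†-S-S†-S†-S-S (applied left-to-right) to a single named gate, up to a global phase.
S†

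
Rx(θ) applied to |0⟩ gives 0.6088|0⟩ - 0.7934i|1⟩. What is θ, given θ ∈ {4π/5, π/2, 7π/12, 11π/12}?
7π/12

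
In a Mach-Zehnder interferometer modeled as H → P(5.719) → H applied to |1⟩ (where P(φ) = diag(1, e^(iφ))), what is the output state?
(0.07749 + 0.2674i)|0⟩ + (0.9225 - 0.2674i)|1⟩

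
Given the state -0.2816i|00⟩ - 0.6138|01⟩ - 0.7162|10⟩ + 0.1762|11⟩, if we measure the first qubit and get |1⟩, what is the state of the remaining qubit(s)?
-0.971|0⟩ + 0.2389|1⟩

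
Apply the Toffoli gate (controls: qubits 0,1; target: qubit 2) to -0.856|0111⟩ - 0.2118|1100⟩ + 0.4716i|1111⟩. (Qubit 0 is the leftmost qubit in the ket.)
-0.856|0111⟩ + 0.4716i|1101⟩ - 0.2118|1110⟩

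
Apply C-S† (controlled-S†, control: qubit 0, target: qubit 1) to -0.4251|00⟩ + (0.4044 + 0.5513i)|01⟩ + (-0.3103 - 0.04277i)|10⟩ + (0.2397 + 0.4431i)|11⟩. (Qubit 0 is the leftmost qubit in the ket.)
-0.4251|00⟩ + (0.4044 + 0.5513i)|01⟩ + (-0.3103 - 0.04277i)|10⟩ + (0.4431 - 0.2397i)|11⟩

C-S† leaves the control-|0⟩ kets |00⟩, |01⟩ unchanged and applies S† to qubit 1 on the control-|1⟩ pair (|10⟩, |11⟩).
S† = [[1, 0], [0, -i]].
With a = amp(|10⟩) = (-0.3103 - 0.04277i) and b = amp(|11⟩) = (0.2397 + 0.4431i):
new amp(|10⟩) = (1)·a = (-0.3103 - 0.04277i)
new amp(|11⟩) = (-i)·b = (0.4431 - 0.2397i)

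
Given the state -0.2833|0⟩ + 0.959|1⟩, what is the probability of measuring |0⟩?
0.08026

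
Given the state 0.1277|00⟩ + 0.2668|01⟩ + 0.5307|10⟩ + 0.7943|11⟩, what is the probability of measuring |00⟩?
0.01631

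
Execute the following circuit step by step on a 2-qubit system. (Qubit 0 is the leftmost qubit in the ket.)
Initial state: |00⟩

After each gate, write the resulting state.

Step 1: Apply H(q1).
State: 1/√2|00⟩ + 1/√2|01⟩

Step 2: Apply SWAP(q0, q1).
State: 1/√2|00⟩ + 1/√2|10⟩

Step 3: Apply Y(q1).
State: (1/√2)i|01⟩ + (1/√2)i|11⟩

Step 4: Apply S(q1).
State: -1/√2|01⟩ - 1/√2|11⟩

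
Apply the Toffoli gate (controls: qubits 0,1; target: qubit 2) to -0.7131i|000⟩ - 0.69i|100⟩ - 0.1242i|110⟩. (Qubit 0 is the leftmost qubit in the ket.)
-0.7131i|000⟩ - 0.69i|100⟩ - 0.1242i|111⟩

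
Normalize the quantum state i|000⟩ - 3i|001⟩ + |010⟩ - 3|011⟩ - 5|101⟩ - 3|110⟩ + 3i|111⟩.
0.126i|000⟩ - (1/√7)i|001⟩ + 0.126|010⟩ - 1/√7|011⟩ - 0.6299|101⟩ - 1/√7|110⟩ + (1/√7)i|111⟩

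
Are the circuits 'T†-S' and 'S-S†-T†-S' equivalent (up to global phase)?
Yes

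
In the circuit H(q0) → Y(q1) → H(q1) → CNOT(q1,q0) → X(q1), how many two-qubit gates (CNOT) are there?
1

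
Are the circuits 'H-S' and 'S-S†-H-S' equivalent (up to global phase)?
Yes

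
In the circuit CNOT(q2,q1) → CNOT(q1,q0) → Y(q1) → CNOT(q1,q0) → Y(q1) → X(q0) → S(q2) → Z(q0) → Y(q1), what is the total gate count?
9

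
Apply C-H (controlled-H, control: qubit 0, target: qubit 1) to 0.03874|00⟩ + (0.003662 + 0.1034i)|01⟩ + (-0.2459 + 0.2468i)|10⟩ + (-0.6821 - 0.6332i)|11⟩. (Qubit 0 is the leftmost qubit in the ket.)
0.03874|00⟩ + (0.003662 + 0.1034i)|01⟩ + (-0.6562 - 0.2732i)|10⟩ + (0.3084 + 0.6223i)|11⟩

C-H leaves the control-|0⟩ kets |00⟩, |01⟩ unchanged and applies H to qubit 1 on the control-|1⟩ pair (|10⟩, |11⟩).
H = [[1/√2, 1/√2], [1/√2, -1/√2]].
With a = amp(|10⟩) = (-0.2459 + 0.2468i) and b = amp(|11⟩) = (-0.6821 - 0.6332i):
new amp(|10⟩) = (1/√2)·a + (1/√2)·b = (-0.6562 - 0.2732i)
new amp(|11⟩) = (1/√2)·a + (-1/√2)·b = (0.3084 + 0.6223i)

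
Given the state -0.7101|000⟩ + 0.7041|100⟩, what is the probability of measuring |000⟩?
0.5042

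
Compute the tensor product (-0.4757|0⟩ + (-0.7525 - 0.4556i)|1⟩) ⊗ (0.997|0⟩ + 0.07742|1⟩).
-0.4743|00⟩ - 0.03683|01⟩ + (-0.7502 - 0.4542i)|10⟩ + (-0.05826 - 0.03527i)|11⟩

amp(|b₁b₂…⟩) = product of the factor amplitudes for bits b₁, b₂, …; only kets whose every factor amplitude is nonzero survive.
|00⟩: (-0.4757)(0.997) = -0.4743
|01⟩: (-0.4757)(0.07742) = -0.03683
|10⟩: (-0.7525 - 0.4556i)(0.997) = (-0.7502 - 0.4542i)
|11⟩: (-0.7525 - 0.4556i)(0.07742) = (-0.05826 - 0.03527i)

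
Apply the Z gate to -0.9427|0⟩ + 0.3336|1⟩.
-0.9427|0⟩ - 0.3336|1⟩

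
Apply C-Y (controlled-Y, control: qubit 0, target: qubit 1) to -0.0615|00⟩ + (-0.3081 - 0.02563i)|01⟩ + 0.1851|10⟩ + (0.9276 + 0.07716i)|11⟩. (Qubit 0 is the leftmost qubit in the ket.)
-0.0615|00⟩ + (-0.3081 - 0.02563i)|01⟩ + (0.07716 - 0.9276i)|10⟩ + 0.1851i|11⟩

C-Y leaves the control-|0⟩ kets |00⟩, |01⟩ unchanged and applies Y to qubit 1 on the control-|1⟩ pair (|10⟩, |11⟩).
Y = [[0, -i], [i, 0]].
With a = amp(|10⟩) = 0.1851 and b = amp(|11⟩) = (0.9276 + 0.07716i):
new amp(|10⟩) = (-i)·b = (0.07716 - 0.9276i)
new amp(|11⟩) = (i)·a = 0.1851i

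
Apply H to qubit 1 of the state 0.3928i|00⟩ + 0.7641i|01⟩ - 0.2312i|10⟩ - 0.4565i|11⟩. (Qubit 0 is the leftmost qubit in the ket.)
0.8181i|00⟩ - 0.2625i|01⟩ - 0.4863i|10⟩ + 0.1593i|11⟩

H on qubit 1 mixes each pair of kets that differ only in qubit 1: amplitudes (a, b) of (|…0…⟩, |…1…⟩) become ((a + b)/√2, (a − b)/√2). Kets absent from the input have amplitude 0.
(|00⟩, |01⟩): (a, b) = (0.3928i, 0.7641i) → (0.8181i, -0.2625i)
(|10⟩, |11⟩): (a, b) = (-0.2312i, -0.4565i) → (-0.4863i, 0.1593i)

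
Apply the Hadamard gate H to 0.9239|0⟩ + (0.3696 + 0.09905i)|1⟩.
(0.9146 + 0.07004i)|0⟩ + (0.3919 - 0.07004i)|1⟩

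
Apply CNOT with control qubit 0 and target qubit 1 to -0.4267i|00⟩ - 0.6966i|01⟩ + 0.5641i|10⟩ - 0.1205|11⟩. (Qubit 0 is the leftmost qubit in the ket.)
-0.4267i|00⟩ - 0.6966i|01⟩ - 0.1205|10⟩ + 0.5641i|11⟩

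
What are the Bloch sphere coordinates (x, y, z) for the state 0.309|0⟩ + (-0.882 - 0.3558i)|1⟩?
(-0.5451, -0.2199, -0.809)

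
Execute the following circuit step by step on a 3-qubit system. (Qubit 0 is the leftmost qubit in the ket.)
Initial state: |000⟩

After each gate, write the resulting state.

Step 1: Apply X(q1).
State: |010⟩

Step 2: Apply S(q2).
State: |010⟩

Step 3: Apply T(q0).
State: |010⟩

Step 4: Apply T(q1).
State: (1/√2 + (1/√2)i)|010⟩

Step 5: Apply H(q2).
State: (1/2 + (1/2)i)|010⟩ + (1/2 + (1/2)i)|011⟩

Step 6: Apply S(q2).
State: (1/2 + (1/2)i)|010⟩ + (-1/2 + (1/2)i)|011⟩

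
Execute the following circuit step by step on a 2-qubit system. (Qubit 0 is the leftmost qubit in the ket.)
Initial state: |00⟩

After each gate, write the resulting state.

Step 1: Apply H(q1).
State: 1/√2|00⟩ + 1/√2|01⟩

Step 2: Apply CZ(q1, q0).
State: 1/√2|00⟩ + 1/√2|01⟩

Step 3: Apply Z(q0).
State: 1/√2|00⟩ + 1/√2|01⟩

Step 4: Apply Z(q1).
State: 1/√2|00⟩ - 1/√2|01⟩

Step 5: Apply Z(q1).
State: 1/√2|00⟩ + 1/√2|01⟩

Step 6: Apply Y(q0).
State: (1/√2)i|10⟩ + (1/√2)i|11⟩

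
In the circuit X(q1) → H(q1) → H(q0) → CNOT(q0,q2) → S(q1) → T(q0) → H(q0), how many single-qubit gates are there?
6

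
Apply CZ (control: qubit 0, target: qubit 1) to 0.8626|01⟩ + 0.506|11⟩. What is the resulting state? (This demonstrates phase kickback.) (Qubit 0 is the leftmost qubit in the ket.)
0.8626|01⟩ - 0.506|11⟩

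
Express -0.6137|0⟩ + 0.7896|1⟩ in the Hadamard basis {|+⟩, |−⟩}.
0.1244|+⟩ - 0.9923|−⟩

With |ψ⟩ = α|0⟩ + β|1⟩, the Hadamard-basis coefficients are ⟨+|ψ⟩ = (α + β)/√2 and ⟨−|ψ⟩ = (α − β)/√2.
Here α = -0.6137, β = 0.7896: (α + β)/√2 = 0.1244, (α − β)/√2 = -0.9923.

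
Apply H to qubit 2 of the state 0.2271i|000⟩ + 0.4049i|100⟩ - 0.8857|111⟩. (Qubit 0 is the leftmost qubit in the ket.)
0.1606i|000⟩ + 0.1606i|001⟩ + 0.2863i|100⟩ + 0.2863i|101⟩ - 0.6263|110⟩ + 0.6263|111⟩

H on qubit 2 mixes each pair of kets that differ only in qubit 2: amplitudes (a, b) of (|…0…⟩, |…1…⟩) become ((a + b)/√2, (a − b)/√2). Kets absent from the input have amplitude 0.
(|000⟩, |001⟩): (a, b) = (0.2271i, 0) → (0.1606i, 0.1606i)
(|100⟩, |101⟩): (a, b) = (0.4049i, 0) → (0.2863i, 0.2863i)
(|110⟩, |111⟩): (a, b) = (0, -0.8857) → (-0.6263, 0.6263)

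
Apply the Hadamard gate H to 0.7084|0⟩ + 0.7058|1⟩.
|0⟩ + 0.001838|1⟩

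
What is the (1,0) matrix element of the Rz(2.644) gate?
0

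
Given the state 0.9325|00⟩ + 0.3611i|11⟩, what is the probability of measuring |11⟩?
0.1304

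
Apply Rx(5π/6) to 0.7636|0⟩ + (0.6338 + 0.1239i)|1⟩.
(0.3173 - 0.6122i)|0⟩ + (0.164 - 0.7055i)|1⟩

Rx(5π/6) = [[cos(θ/2), −i·sin(θ/2)], [−i·sin(θ/2), cos(θ/2)]]; θ = 5π/6, cos(θ/2) ≈ 0.258819, sin(θ/2) ≈ 0.965926.
With a = amp(|0⟩) = 0.7636 and b = amp(|1⟩) = (0.6338 + 0.1239i):
new amp(|0⟩) = (0.258819)·a + (-0.965926i)·b = (0.3173 - 0.6122i)
new amp(|1⟩) = (-0.965926i)·a + (0.258819)·b = (0.164 - 0.7055i)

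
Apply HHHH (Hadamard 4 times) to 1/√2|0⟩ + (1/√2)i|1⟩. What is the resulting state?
1/√2|0⟩ + (1/√2)i|1⟩

H² = I, so an even number of Hadamards cancels: H^4 = I and the state is unchanged.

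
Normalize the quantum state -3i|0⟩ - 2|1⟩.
-0.8321i|0⟩ - 0.5547|1⟩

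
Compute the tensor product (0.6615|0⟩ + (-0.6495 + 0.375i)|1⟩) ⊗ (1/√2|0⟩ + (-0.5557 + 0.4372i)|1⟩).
0.4678|00⟩ + (-0.3676 + 0.2892i)|01⟩ + (-0.4593 + 0.2652i)|10⟩ + (0.197 - 0.4923i)|11⟩

amp(|b₁b₂…⟩) = product of the factor amplitudes for bits b₁, b₂, …; only kets whose every factor amplitude is nonzero survive.
|00⟩: (0.6615)(1/√2) = 0.4678
|01⟩: (0.6615)(-0.5557 + 0.4372i) = (-0.3676 + 0.2892i)
|10⟩: (-0.6495 + 0.375i)(1/√2) = (-0.4593 + 0.2652i)
|11⟩: (-0.6495 + 0.375i)(-0.5557 + 0.4372i) = (0.197 - 0.4923i)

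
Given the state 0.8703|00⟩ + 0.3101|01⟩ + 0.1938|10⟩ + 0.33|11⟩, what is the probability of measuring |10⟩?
0.03756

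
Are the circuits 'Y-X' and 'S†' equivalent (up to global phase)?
No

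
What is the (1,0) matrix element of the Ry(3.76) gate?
0.9526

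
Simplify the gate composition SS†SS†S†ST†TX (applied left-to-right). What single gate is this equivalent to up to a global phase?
X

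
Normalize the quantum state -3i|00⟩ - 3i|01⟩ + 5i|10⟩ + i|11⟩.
-0.4523i|00⟩ - 0.4523i|01⟩ + 0.7538i|10⟩ + 0.1508i|11⟩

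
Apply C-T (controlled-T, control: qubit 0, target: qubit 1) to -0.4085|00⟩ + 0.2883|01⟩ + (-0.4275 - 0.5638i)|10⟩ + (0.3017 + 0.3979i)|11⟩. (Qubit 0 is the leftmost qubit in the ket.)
-0.4085|00⟩ + 0.2883|01⟩ + (-0.4275 - 0.5638i)|10⟩ + (-0.06802 + 0.4947i)|11⟩

C-T leaves the control-|0⟩ kets |00⟩, |01⟩ unchanged and applies T to qubit 1 on the control-|1⟩ pair (|10⟩, |11⟩).
T = [[1, 0], [0, (1/√2 + (1/√2)i)]].
With a = amp(|10⟩) = (-0.4275 - 0.5638i) and b = amp(|11⟩) = (0.3017 + 0.3979i):
new amp(|10⟩) = (1)·a = (-0.4275 - 0.5638i)
new amp(|11⟩) = (1/√2 + (1/√2)i)·b = (-0.06802 + 0.4947i)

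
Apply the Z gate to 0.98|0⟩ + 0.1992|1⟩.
0.98|0⟩ - 0.1992|1⟩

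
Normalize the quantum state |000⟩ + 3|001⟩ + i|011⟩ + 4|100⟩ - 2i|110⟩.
0.1796|000⟩ + 0.5388|001⟩ + 0.1796i|011⟩ + 0.7184|100⟩ - 0.3592i|110⟩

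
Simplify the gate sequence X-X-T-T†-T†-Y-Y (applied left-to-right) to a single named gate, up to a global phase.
T†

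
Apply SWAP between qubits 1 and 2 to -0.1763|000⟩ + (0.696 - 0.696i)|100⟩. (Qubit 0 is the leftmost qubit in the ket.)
-0.1763|000⟩ + (0.696 - 0.696i)|100⟩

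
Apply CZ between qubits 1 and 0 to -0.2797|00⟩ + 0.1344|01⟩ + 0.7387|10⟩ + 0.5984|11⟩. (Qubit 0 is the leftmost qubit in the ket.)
-0.2797|00⟩ + 0.1344|01⟩ + 0.7387|10⟩ - 0.5984|11⟩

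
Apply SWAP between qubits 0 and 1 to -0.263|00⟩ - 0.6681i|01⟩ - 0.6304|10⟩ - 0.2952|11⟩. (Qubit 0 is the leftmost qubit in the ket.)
-0.263|00⟩ - 0.6304|01⟩ - 0.6681i|10⟩ - 0.2952|11⟩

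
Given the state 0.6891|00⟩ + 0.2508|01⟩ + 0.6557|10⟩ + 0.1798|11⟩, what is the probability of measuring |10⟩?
0.4299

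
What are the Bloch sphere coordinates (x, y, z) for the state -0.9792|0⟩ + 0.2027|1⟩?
(-0.397, 0, 0.9177)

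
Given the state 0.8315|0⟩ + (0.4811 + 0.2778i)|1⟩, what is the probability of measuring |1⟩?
0.3086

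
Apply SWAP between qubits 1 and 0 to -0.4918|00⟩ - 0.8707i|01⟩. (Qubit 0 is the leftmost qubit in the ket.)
-0.4918|00⟩ - 0.8707i|10⟩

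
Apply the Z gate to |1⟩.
-|1⟩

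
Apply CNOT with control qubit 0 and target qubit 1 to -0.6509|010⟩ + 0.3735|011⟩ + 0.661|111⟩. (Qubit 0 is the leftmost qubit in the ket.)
-0.6509|010⟩ + 0.3735|011⟩ + 0.661|101⟩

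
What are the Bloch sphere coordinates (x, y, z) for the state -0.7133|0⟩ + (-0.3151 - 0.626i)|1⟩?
(0.4495, 0.8931, 0.01763)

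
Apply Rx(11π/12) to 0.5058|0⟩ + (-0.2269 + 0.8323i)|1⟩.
(0.8912 + 0.225i)|0⟩ + (-0.02962 - 0.3928i)|1⟩

Rx(11π/12) = [[cos(θ/2), −i·sin(θ/2)], [−i·sin(θ/2), cos(θ/2)]]; θ = 11π/12, cos(θ/2) ≈ 0.130526, sin(θ/2) ≈ 0.991445.
With a = amp(|0⟩) = 0.5058 and b = amp(|1⟩) = (-0.2269 + 0.8323i):
new amp(|0⟩) = (0.130526)·a + (-0.991445i)·b = (0.8912 + 0.225i)
new amp(|1⟩) = (-0.991445i)·a + (0.130526)·b = (-0.02962 - 0.3928i)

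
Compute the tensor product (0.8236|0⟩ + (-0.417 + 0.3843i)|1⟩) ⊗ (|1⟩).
0.8236|01⟩ + (-0.417 + 0.3843i)|11⟩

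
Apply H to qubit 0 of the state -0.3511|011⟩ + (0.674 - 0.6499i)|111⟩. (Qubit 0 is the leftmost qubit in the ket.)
(0.2283 - 0.4595i)|011⟩ + (-0.7249 + 0.4595i)|111⟩

H on qubit 0 mixes each pair of kets that differ only in qubit 0: amplitudes (a, b) of (|…0…⟩, |…1…⟩) become ((a + b)/√2, (a − b)/√2). Kets absent from the input have amplitude 0.
(|011⟩, |111⟩): (a, b) = (-0.3511, (0.674 - 0.6499i)) → ((0.2283 - 0.4595i), (-0.7249 + 0.4595i))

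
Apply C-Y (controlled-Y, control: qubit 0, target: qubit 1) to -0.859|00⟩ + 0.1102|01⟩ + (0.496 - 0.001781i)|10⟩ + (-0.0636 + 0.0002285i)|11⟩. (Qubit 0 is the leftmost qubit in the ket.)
-0.859|00⟩ + 0.1102|01⟩ + (0.0002285 + 0.0636i)|10⟩ + (0.001781 + 0.496i)|11⟩

C-Y leaves the control-|0⟩ kets |00⟩, |01⟩ unchanged and applies Y to qubit 1 on the control-|1⟩ pair (|10⟩, |11⟩).
Y = [[0, -i], [i, 0]].
With a = amp(|10⟩) = (0.496 - 0.001781i) and b = amp(|11⟩) = (-0.0636 + 0.0002285i):
new amp(|10⟩) = (-i)·b = (0.0002285 + 0.0636i)
new amp(|11⟩) = (i)·a = (0.001781 + 0.496i)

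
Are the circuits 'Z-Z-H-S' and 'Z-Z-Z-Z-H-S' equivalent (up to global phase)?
Yes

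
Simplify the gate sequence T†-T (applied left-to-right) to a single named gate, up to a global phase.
I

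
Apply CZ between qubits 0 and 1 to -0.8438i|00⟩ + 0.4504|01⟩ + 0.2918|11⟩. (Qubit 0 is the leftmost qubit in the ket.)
-0.8438i|00⟩ + 0.4504|01⟩ - 0.2918|11⟩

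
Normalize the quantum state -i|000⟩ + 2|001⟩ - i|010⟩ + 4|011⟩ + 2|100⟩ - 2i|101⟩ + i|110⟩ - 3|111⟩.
-0.1581i|000⟩ + 0.3162|001⟩ - 0.1581i|010⟩ + 0.6325|011⟩ + 0.3162|100⟩ - 0.3162i|101⟩ + 0.1581i|110⟩ - 0.4743|111⟩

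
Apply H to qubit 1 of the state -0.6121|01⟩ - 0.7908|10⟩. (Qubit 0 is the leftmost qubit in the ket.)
-0.4328|00⟩ + 0.4328|01⟩ - 0.5592|10⟩ - 0.5592|11⟩

H on qubit 1 mixes each pair of kets that differ only in qubit 1: amplitudes (a, b) of (|…0…⟩, |…1…⟩) become ((a + b)/√2, (a − b)/√2). Kets absent from the input have amplitude 0.
(|00⟩, |01⟩): (a, b) = (0, -0.6121) → (-0.4328, 0.4328)
(|10⟩, |11⟩): (a, b) = (-0.7908, 0) → (-0.5592, -0.5592)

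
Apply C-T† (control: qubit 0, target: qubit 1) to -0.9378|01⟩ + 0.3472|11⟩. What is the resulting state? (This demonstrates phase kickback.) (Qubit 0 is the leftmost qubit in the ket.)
-0.9378|01⟩ + (0.2455 - 0.2455i)|11⟩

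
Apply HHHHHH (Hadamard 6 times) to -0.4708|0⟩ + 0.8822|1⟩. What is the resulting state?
-0.4708|0⟩ + 0.8822|1⟩

H² = I, so an even number of Hadamards cancels: H^6 = I and the state is unchanged.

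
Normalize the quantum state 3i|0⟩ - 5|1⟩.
0.5145i|0⟩ - 0.8575|1⟩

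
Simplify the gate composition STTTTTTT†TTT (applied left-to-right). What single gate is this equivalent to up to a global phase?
S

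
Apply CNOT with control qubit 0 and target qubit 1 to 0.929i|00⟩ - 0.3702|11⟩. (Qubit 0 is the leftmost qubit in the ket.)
0.929i|00⟩ - 0.3702|10⟩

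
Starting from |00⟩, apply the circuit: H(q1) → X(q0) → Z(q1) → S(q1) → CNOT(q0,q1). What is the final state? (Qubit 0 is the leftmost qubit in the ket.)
-(1/√2)i|10⟩ + 1/√2|11⟩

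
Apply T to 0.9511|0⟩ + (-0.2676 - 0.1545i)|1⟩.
0.9511|0⟩ + (-0.07997 - 0.2985i)|1⟩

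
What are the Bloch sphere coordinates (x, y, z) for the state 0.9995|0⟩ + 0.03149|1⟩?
(0.06295, 0, 0.998)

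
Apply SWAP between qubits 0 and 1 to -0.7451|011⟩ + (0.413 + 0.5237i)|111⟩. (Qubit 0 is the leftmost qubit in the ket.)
-0.7451|101⟩ + (0.413 + 0.5237i)|111⟩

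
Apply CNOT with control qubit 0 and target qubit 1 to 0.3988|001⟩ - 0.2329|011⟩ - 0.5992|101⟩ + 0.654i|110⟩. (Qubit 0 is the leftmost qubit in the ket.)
0.3988|001⟩ - 0.2329|011⟩ + 0.654i|100⟩ - 0.5992|111⟩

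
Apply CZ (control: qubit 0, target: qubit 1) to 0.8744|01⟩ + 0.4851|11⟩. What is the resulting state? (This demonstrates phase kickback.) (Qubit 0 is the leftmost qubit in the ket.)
0.8744|01⟩ - 0.4851|11⟩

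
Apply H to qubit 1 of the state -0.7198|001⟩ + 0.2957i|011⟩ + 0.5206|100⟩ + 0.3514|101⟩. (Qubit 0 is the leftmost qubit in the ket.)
(-0.509 + 0.2091i)|001⟩ + (-0.509 - 0.2091i)|011⟩ + 0.3681|100⟩ + 0.2485|101⟩ + 0.3681|110⟩ + 0.2485|111⟩

H on qubit 1 mixes each pair of kets that differ only in qubit 1: amplitudes (a, b) of (|…0…⟩, |…1…⟩) become ((a + b)/√2, (a − b)/√2). Kets absent from the input have amplitude 0.
(|001⟩, |011⟩): (a, b) = (-0.7198, 0.2957i) → ((-0.509 + 0.2091i), (-0.509 - 0.2091i))
(|100⟩, |110⟩): (a, b) = (0.5206, 0) → (0.3681, 0.3681)
(|101⟩, |111⟩): (a, b) = (0.3514, 0) → (0.2485, 0.2485)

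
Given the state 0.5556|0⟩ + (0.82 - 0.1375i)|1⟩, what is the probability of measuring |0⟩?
0.3087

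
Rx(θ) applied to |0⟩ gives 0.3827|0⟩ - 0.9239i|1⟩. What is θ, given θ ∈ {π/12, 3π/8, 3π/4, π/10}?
3π/4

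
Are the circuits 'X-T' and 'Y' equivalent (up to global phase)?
No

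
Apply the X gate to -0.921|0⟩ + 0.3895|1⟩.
0.3895|0⟩ - 0.921|1⟩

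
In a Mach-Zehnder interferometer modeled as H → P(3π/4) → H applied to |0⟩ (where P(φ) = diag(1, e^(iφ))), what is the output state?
(0.1464 + (1/√8)i)|0⟩ + (0.8536 - (1/√8)i)|1⟩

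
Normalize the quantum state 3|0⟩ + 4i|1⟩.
0.6|0⟩ + 0.8i|1⟩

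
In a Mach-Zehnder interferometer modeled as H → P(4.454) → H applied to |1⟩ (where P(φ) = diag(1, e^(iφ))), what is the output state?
(0.6278 + 0.4834i)|0⟩ + (0.3722 - 0.4834i)|1⟩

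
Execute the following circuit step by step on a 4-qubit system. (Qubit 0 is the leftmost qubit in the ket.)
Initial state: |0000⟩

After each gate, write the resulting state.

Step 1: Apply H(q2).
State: 1/√2|0000⟩ + 1/√2|0010⟩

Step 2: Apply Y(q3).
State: (1/√2)i|0001⟩ + (1/√2)i|0011⟩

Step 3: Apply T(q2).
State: (1/√2)i|0001⟩ + (-1/2 + (1/2)i)|0011⟩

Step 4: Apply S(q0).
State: (1/√2)i|0001⟩ + (-1/2 + (1/2)i)|0011⟩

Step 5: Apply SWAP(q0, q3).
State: (1/√2)i|1000⟩ + (-1/2 + (1/2)i)|1010⟩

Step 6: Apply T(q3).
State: (1/√2)i|1000⟩ + (-1/2 + (1/2)i)|1010⟩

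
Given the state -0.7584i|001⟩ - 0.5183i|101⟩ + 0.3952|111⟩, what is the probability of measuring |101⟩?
0.2686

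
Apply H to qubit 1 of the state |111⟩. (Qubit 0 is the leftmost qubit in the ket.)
1/√2|101⟩ - 1/√2|111⟩

H on qubit 1 mixes each pair of kets that differ only in qubit 1: amplitudes (a, b) of (|…0…⟩, |…1…⟩) become ((a + b)/√2, (a − b)/√2). Kets absent from the input have amplitude 0.
(|101⟩, |111⟩): (a, b) = (0, 1) → (1/√2, -1/√2)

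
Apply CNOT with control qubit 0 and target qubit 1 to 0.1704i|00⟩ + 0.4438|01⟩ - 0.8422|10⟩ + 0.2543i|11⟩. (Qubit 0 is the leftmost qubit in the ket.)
0.1704i|00⟩ + 0.4438|01⟩ + 0.2543i|10⟩ - 0.8422|11⟩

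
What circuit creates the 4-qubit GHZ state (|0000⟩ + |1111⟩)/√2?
H(q0) → CNOT(q0,q1) → CNOT(q0,q2) → CNOT(q0,q3)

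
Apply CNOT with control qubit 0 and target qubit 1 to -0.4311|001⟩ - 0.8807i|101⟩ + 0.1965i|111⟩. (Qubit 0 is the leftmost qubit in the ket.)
-0.4311|001⟩ + 0.1965i|101⟩ - 0.8807i|111⟩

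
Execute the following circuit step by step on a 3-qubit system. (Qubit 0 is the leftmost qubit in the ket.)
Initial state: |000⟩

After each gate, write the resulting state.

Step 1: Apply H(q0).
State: 1/√2|000⟩ + 1/√2|100⟩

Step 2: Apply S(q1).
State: 1/√2|000⟩ + 1/√2|100⟩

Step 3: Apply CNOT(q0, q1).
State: 1/√2|000⟩ + 1/√2|110⟩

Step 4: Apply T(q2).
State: 1/√2|000⟩ + 1/√2|110⟩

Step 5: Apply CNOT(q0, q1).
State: 1/√2|000⟩ + 1/√2|100⟩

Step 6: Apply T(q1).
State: 1/√2|000⟩ + 1/√2|100⟩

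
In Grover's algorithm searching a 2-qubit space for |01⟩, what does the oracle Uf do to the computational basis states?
Uf|x⟩ = -|x⟩ if x = 01, else |x⟩ (phase flip on target)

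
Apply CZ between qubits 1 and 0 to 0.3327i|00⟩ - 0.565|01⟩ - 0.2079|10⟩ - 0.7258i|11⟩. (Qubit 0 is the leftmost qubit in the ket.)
0.3327i|00⟩ - 0.565|01⟩ - 0.2079|10⟩ + 0.7258i|11⟩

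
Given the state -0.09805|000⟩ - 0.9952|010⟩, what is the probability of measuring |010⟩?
0.9904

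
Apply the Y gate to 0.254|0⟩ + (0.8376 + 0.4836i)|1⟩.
(0.4836 - 0.8376i)|0⟩ + 0.254i|1⟩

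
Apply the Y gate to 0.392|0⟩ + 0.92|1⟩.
-0.92i|0⟩ + 0.392i|1⟩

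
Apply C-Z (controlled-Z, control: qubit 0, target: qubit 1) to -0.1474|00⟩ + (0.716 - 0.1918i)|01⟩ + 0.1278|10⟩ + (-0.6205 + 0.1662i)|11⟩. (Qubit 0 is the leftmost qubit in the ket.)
-0.1474|00⟩ + (0.716 - 0.1918i)|01⟩ + 0.1278|10⟩ + (0.6205 - 0.1662i)|11⟩

C-Z leaves the control-|0⟩ kets |00⟩, |01⟩ unchanged and applies Z to qubit 1 on the control-|1⟩ pair (|10⟩, |11⟩).
Z = [[1, 0], [0, -1]].
With a = amp(|10⟩) = 0.1278 and b = amp(|11⟩) = (-0.6205 + 0.1662i):
new amp(|10⟩) = (1)·a = 0.1278
new amp(|11⟩) = (-1)·b = (0.6205 - 0.1662i)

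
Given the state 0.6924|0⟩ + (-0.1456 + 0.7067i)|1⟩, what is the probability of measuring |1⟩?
0.5206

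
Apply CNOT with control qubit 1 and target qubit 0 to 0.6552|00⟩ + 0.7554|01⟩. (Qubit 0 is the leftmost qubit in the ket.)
0.6552|00⟩ + 0.7554|11⟩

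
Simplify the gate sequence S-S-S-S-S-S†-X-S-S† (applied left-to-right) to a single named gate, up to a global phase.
X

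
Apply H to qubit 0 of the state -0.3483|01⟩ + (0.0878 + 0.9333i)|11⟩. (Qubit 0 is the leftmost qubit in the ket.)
(-0.1842 + 0.6599i)|01⟩ + (-0.3084 - 0.6599i)|11⟩

H on qubit 0 mixes each pair of kets that differ only in qubit 0: amplitudes (a, b) of (|…0…⟩, |…1…⟩) become ((a + b)/√2, (a − b)/√2). Kets absent from the input have amplitude 0.
(|01⟩, |11⟩): (a, b) = (-0.3483, (0.0878 + 0.9333i)) → ((-0.1842 + 0.6599i), (-0.3084 - 0.6599i))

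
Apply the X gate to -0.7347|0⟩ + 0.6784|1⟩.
0.6784|0⟩ - 0.7347|1⟩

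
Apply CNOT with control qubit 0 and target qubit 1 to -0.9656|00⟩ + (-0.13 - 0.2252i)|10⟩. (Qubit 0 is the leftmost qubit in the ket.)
-0.9656|00⟩ + (-0.13 - 0.2252i)|11⟩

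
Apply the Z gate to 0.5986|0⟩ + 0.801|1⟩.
0.5986|0⟩ - 0.801|1⟩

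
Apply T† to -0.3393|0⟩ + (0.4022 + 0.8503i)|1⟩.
-0.3393|0⟩ + (0.8857 + 0.3169i)|1⟩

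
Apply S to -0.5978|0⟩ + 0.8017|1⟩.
-0.5978|0⟩ + 0.8017i|1⟩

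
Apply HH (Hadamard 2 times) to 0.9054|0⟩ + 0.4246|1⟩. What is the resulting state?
0.9054|0⟩ + 0.4246|1⟩

H² = I, so an even number of Hadamards cancels: H^2 = I and the state is unchanged.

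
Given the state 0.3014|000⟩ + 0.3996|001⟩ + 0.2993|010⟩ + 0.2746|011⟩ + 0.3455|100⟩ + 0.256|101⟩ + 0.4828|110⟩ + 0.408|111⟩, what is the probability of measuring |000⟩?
0.09084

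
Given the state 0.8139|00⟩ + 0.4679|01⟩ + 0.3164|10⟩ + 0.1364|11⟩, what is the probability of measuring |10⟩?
0.1001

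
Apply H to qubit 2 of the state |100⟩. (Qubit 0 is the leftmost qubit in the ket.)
1/√2|100⟩ + 1/√2|101⟩

H on qubit 2 mixes each pair of kets that differ only in qubit 2: amplitudes (a, b) of (|…0…⟩, |…1…⟩) become ((a + b)/√2, (a − b)/√2). Kets absent from the input have amplitude 0.
(|100⟩, |101⟩): (a, b) = (1, 0) → (1/√2, 1/√2)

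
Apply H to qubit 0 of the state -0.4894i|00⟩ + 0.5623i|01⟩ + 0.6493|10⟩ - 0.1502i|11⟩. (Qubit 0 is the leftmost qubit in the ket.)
(0.4591 - 0.3461i)|00⟩ + 0.2914i|01⟩ + (-0.4591 - 0.3461i)|10⟩ + 0.5038i|11⟩

H on qubit 0 mixes each pair of kets that differ only in qubit 0: amplitudes (a, b) of (|…0…⟩, |…1…⟩) become ((a + b)/√2, (a − b)/√2). Kets absent from the input have amplitude 0.
(|00⟩, |10⟩): (a, b) = (-0.4894i, 0.6493) → ((0.4591 - 0.3461i), (-0.4591 - 0.3461i))
(|01⟩, |11⟩): (a, b) = (0.5623i, -0.1502i) → (0.2914i, 0.5038i)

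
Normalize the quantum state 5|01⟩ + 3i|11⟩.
0.8575|01⟩ + 0.5145i|11⟩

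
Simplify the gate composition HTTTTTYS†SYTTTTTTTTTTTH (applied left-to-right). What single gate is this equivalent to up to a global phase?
I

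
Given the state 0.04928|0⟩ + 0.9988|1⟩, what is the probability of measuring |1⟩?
0.9976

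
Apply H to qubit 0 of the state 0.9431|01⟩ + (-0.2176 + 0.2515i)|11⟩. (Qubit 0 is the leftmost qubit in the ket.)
(0.513 + 0.1778i)|01⟩ + (0.8207 - 0.1778i)|11⟩

H on qubit 0 mixes each pair of kets that differ only in qubit 0: amplitudes (a, b) of (|…0…⟩, |…1…⟩) become ((a + b)/√2, (a − b)/√2). Kets absent from the input have amplitude 0.
(|01⟩, |11⟩): (a, b) = (0.9431, (-0.2176 + 0.2515i)) → ((0.513 + 0.1778i), (0.8207 - 0.1778i))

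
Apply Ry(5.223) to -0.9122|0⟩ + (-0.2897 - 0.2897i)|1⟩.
(0.9335 + 0.1465i)|0⟩ + (-0.2113 + 0.2499i)|1⟩

Ry(5.223) = [[cos(θ/2), −sin(θ/2)], [sin(θ/2), cos(θ/2)]]; θ = 5.223, cos(θ/2) ≈ -0.86276, sin(θ/2) ≈ 0.505613.
With a = amp(|0⟩) = -0.9122 and b = amp(|1⟩) = (-0.2897 - 0.2897i):
new amp(|0⟩) = (-0.86276)·a + (-0.505613)·b = (0.9335 + 0.1465i)
new amp(|1⟩) = (0.505613)·a + (-0.86276)·b = (-0.2113 + 0.2499i)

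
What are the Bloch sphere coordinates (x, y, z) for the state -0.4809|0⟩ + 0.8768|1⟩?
(-0.8433, 0, -0.5375)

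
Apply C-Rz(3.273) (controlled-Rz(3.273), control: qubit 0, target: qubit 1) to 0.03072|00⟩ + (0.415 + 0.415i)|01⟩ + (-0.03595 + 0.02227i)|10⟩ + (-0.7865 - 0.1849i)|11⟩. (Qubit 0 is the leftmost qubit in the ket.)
0.03072|00⟩ + (0.415 + 0.415i)|01⟩ + (0.02458 + 0.03441i)|10⟩ + (0.2361 - 0.7727i)|11⟩

C-Rz(3.273) leaves the control-|0⟩ kets |00⟩, |01⟩ unchanged and applies Rz(3.273) to qubit 1 on the control-|1⟩ pair (|10⟩, |11⟩).
Rz(3.273) = [[e^(−iθ/2), 0], [0, e^(iθ/2)]] with e^(±iθ/2) = cos(θ/2) ± i·sin(θ/2); θ = 3.273, cos(θ/2) ≈ -0.0656564, sin(θ/2) ≈ 0.997842.
With a = amp(|10⟩) = (-0.03595 + 0.02227i) and b = amp(|11⟩) = (-0.7865 - 0.1849i):
new amp(|10⟩) = (-0.0656564 - 0.997842i)·a = (0.02458 + 0.03441i)
new amp(|11⟩) = (-0.0656564 + 0.997842i)·b = (0.2361 - 0.7727i)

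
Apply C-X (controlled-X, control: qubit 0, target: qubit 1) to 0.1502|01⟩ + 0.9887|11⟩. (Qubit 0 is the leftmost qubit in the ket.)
0.1502|01⟩ + 0.9887|10⟩

C-X leaves the control-|0⟩ kets |00⟩, |01⟩ unchanged and applies X to qubit 1 on the control-|1⟩ pair (|10⟩, |11⟩).
X = [[0, 1], [1, 0]].
With a = amp(|10⟩) = 0 and b = amp(|11⟩) = 0.9887:
new amp(|10⟩) = (1)·b = 0.9887
new amp(|11⟩) = (1)·a = 0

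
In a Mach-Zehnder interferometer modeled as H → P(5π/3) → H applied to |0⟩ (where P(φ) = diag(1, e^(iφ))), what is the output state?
(0.75 - 0.433i)|0⟩ + (0.25 + 0.433i)|1⟩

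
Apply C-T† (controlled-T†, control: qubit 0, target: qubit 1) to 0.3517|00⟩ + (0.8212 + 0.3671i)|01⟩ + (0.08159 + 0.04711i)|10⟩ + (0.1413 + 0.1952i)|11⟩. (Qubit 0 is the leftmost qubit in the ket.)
0.3517|00⟩ + (0.8212 + 0.3671i)|01⟩ + (0.08159 + 0.04711i)|10⟩ + (0.2379 + 0.03811i)|11⟩

C-T† leaves the control-|0⟩ kets |00⟩, |01⟩ unchanged and applies T† to qubit 1 on the control-|1⟩ pair (|10⟩, |11⟩).
T† = [[1, 0], [0, (1/√2 - (1/√2)i)]].
With a = amp(|10⟩) = (0.08159 + 0.04711i) and b = amp(|11⟩) = (0.1413 + 0.1952i):
new amp(|10⟩) = (1)·a = (0.08159 + 0.04711i)
new amp(|11⟩) = (1/√2 - (1/√2)i)·b = (0.2379 + 0.03811i)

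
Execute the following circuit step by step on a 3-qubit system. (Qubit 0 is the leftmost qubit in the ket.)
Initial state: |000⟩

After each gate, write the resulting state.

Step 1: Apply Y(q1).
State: i|010⟩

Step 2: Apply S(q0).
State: i|010⟩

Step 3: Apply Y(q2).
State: -|011⟩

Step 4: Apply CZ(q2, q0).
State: -|011⟩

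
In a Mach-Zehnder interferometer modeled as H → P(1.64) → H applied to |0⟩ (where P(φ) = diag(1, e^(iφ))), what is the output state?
(0.4654 + 0.4988i)|0⟩ + (0.5346 - 0.4988i)|1⟩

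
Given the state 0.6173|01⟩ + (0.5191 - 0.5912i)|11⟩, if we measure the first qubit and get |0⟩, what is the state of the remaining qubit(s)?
|1⟩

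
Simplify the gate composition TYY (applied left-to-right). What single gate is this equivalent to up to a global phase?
T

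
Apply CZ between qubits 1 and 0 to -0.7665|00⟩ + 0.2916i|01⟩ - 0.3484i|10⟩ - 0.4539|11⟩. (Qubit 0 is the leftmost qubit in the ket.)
-0.7665|00⟩ + 0.2916i|01⟩ - 0.3484i|10⟩ + 0.4539|11⟩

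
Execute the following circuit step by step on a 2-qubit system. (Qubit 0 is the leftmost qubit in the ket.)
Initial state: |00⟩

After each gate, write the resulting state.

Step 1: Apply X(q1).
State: |01⟩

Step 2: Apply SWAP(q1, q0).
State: |10⟩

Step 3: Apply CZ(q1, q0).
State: |10⟩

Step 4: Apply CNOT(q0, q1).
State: |11⟩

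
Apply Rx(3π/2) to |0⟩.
-1/√2|0⟩ - (1/√2)i|1⟩

Rx(3π/2) = [[cos(θ/2), −i·sin(θ/2)], [−i·sin(θ/2), cos(θ/2)]]; θ = 3π/2, cos(θ/2) ≈ -0.707107, sin(θ/2) ≈ 0.707107.
With a = amp(|0⟩) = 1 and b = amp(|1⟩) = 0:
new amp(|0⟩) = (-0.707107)·a + (-0.707107i)·b = -1/√2
new amp(|1⟩) = (-0.707107i)·a + (-0.707107)·b = -(1/√2)i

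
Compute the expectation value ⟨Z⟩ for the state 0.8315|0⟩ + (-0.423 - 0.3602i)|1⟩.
0.3827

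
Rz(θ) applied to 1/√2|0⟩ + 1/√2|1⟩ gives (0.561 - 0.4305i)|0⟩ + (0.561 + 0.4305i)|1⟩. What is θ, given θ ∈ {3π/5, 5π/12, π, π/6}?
5π/12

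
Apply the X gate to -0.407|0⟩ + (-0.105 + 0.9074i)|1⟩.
(-0.105 + 0.9074i)|0⟩ - 0.407|1⟩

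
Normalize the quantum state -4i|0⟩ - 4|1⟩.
-(1/√2)i|0⟩ - 1/√2|1⟩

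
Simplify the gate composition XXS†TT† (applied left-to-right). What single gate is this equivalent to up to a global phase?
S†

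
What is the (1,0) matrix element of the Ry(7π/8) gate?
0.9808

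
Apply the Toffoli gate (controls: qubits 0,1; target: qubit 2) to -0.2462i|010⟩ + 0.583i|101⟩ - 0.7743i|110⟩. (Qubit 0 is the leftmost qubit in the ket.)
-0.2462i|010⟩ + 0.583i|101⟩ - 0.7743i|111⟩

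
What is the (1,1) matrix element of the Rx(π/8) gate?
0.9808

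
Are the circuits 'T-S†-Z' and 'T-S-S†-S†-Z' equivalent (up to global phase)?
Yes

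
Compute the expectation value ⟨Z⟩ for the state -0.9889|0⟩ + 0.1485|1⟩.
0.9559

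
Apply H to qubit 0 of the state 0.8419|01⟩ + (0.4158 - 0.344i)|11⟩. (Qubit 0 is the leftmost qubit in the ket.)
(0.8893 - 0.2432i)|01⟩ + (0.3013 + 0.2432i)|11⟩

H on qubit 0 mixes each pair of kets that differ only in qubit 0: amplitudes (a, b) of (|…0…⟩, |…1…⟩) become ((a + b)/√2, (a − b)/√2). Kets absent from the input have amplitude 0.
(|01⟩, |11⟩): (a, b) = (0.8419, (0.4158 - 0.344i)) → ((0.8893 - 0.2432i), (0.3013 + 0.2432i))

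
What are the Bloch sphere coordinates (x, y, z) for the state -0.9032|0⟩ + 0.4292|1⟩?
(-0.7753, 0, 0.6316)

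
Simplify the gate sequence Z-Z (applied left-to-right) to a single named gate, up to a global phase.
I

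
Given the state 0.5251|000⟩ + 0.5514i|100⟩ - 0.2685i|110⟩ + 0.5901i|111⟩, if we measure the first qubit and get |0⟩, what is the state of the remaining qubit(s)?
|00⟩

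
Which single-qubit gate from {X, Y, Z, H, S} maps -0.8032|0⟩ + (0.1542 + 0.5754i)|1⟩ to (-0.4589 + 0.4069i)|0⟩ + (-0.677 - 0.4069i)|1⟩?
H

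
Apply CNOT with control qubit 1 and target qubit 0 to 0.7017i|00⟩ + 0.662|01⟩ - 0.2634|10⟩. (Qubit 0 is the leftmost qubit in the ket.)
0.7017i|00⟩ - 0.2634|10⟩ + 0.662|11⟩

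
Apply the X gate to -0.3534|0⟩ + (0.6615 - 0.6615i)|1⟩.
(0.6615 - 0.6615i)|0⟩ - 0.3534|1⟩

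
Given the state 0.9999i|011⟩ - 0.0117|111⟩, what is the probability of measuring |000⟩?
0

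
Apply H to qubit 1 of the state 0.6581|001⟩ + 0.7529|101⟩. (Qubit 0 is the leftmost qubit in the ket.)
0.4653|001⟩ + 0.4653|011⟩ + 0.5324|101⟩ + 0.5324|111⟩

H on qubit 1 mixes each pair of kets that differ only in qubit 1: amplitudes (a, b) of (|…0…⟩, |…1…⟩) become ((a + b)/√2, (a − b)/√2). Kets absent from the input have amplitude 0.
(|001⟩, |011⟩): (a, b) = (0.6581, 0) → (0.4653, 0.4653)
(|101⟩, |111⟩): (a, b) = (0.7529, 0) → (0.5324, 0.5324)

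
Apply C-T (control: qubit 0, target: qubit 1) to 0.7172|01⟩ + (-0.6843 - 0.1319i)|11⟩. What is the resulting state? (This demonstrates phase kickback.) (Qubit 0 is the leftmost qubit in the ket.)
0.7172|01⟩ + (-0.3906 - 0.5771i)|11⟩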